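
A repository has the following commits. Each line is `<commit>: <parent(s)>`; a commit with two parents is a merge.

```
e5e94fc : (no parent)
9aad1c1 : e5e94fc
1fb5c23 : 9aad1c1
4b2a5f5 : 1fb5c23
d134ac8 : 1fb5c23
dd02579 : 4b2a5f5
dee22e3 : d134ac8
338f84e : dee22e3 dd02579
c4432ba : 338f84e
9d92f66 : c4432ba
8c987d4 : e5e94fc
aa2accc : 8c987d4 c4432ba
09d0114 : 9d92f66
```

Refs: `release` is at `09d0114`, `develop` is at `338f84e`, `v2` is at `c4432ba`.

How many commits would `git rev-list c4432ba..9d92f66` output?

Reachable from 9d92f66: {1fb5c23, 338f84e, 4b2a5f5, 9aad1c1, 9d92f66, c4432ba, d134ac8, dd02579, dee22e3, e5e94fc}.
Reachable from c4432ba: {1fb5c23, 338f84e, 4b2a5f5, 9aad1c1, c4432ba, d134ac8, dd02579, dee22e3, e5e94fc}.
In 9d92f66's history but not c4432ba's: {9d92f66} — 1 commit.

1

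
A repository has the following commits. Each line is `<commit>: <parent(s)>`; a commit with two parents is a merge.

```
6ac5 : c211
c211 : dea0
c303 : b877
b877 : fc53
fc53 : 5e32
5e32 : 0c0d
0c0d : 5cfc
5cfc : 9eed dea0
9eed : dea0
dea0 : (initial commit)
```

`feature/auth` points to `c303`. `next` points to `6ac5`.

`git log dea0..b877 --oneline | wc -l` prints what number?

Reachable from b877: {0c0d, 5cfc, 5e32, 9eed, b877, dea0, fc53}.
Reachable from dea0: {dea0}.
In b877's history but not dea0's: {0c0d, 5cfc, 5e32, 9eed, b877, fc53} — 6 commits.

6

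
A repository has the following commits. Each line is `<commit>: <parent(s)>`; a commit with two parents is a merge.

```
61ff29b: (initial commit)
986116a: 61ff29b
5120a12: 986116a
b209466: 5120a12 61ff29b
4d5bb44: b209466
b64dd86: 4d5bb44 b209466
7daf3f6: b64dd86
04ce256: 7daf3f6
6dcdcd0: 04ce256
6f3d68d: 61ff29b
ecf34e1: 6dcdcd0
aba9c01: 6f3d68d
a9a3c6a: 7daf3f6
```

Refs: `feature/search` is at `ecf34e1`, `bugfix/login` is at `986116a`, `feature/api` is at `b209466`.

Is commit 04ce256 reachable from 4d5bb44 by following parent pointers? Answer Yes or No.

Ancestors of 4d5bb44: {4d5bb44, 5120a12, 61ff29b, 986116a, b209466}.
04ce256 is not in that set, so it is not an ancestor of 4d5bb44.

No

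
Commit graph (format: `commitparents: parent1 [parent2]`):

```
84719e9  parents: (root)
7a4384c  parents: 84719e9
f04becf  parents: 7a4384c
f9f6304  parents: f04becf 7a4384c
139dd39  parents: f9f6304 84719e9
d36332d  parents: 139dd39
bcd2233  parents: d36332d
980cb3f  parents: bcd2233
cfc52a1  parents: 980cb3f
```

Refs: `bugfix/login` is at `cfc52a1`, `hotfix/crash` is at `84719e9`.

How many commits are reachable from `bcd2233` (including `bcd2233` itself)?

Walking parent pointers from bcd2233: reachable set = {139dd39, 7a4384c, 84719e9, bcd2233, d36332d, f04becf, f9f6304}.
That is 7 commits.

7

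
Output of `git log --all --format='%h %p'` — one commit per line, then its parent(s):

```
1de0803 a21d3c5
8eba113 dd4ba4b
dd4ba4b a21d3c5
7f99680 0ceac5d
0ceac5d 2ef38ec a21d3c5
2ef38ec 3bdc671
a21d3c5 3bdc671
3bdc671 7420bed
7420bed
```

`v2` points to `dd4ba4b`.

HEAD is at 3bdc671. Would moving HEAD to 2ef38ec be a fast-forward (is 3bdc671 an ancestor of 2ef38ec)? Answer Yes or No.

Yes

A fast-forward from 3bdc671 to 2ef38ec is possible iff 3bdc671 is an ancestor of 2ef38ec.
Ancestors of 2ef38ec: {2ef38ec, 3bdc671, 7420bed}.
3bdc671 is among them, so fast-forward is possible.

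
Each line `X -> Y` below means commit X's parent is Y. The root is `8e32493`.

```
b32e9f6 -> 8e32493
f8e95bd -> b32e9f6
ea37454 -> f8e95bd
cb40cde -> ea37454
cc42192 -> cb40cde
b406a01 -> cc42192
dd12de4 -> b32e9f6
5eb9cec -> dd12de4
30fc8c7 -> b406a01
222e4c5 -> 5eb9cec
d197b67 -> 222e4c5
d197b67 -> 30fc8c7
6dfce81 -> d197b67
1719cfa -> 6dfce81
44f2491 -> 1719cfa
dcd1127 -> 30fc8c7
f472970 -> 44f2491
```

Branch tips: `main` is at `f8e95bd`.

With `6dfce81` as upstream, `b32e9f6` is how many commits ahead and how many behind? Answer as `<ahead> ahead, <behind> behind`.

Reachable from b32e9f6: {8e32493, b32e9f6}.
Reachable from 6dfce81: {222e4c5, 30fc8c7, 5eb9cec, 6dfce81, 8e32493, b32e9f6, b406a01, cb40cde, cc42192, d197b67, dd12de4, ea37454, f8e95bd}.
Only in b32e9f6's history (ahead): {} — 0.
Only in 6dfce81's history (behind): {222e4c5, 30fc8c7, 5eb9cec, 6dfce81, b406a01, cb40cde, cc42192, d197b67, dd12de4, ea37454, f8e95bd} — 11.

0 ahead, 11 behind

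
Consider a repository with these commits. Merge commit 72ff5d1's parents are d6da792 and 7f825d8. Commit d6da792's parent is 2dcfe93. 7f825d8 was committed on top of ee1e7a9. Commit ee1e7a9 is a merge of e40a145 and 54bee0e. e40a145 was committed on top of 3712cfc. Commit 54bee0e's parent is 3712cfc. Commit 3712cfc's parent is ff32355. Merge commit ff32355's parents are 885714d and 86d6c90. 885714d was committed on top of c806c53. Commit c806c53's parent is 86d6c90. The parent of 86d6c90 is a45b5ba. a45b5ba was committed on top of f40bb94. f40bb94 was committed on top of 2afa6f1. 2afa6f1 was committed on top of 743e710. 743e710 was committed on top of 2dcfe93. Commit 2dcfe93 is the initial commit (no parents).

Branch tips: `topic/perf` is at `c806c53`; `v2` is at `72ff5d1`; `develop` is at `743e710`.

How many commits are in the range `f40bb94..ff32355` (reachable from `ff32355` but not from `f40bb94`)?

Reachable from ff32355: {2afa6f1, 2dcfe93, 743e710, 86d6c90, 885714d, a45b5ba, c806c53, f40bb94, ff32355}.
Reachable from f40bb94: {2afa6f1, 2dcfe93, 743e710, f40bb94}.
In ff32355's history but not f40bb94's: {86d6c90, 885714d, a45b5ba, c806c53, ff32355} — 5 commits.

5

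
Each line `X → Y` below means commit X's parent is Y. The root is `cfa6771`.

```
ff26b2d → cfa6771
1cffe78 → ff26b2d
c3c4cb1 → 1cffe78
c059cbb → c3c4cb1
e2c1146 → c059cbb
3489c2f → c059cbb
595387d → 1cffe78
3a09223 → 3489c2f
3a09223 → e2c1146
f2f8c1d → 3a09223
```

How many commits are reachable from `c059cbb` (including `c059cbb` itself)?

5

Walking parent pointers from c059cbb: reachable set = {1cffe78, c059cbb, c3c4cb1, cfa6771, ff26b2d}.
That is 5 commits.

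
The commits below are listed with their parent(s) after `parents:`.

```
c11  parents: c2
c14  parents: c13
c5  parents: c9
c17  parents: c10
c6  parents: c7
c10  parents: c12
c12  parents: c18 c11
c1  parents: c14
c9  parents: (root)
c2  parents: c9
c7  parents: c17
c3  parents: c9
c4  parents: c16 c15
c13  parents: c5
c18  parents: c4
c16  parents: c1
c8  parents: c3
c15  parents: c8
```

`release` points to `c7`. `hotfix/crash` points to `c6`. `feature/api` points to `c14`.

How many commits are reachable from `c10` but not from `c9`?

14

Reachable from c10: {c1, c10, c11, c12, c13, c14, c15, c16, c18, c2, c3, c4, c5, c8, c9}.
Reachable from c9: {c9}.
In c10's history but not c9's: {c1, c10, c11, c12, c13, c14, c15, c16, c18, c2, c3, c4, c5, c8} — 14 commits.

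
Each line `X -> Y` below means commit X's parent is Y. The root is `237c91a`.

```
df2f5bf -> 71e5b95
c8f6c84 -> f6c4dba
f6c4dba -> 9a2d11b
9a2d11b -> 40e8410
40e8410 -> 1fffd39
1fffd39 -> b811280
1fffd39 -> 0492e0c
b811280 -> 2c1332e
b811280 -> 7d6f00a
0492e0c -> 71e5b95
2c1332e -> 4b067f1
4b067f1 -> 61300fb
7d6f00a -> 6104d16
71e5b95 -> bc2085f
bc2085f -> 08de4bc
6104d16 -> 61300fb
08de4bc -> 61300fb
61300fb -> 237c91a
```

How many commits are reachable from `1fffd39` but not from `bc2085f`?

8

Reachable from 1fffd39: {0492e0c, 08de4bc, 1fffd39, 237c91a, 2c1332e, 4b067f1, 6104d16, 61300fb, 71e5b95, 7d6f00a, b811280, bc2085f}.
Reachable from bc2085f: {08de4bc, 237c91a, 61300fb, bc2085f}.
In 1fffd39's history but not bc2085f's: {0492e0c, 1fffd39, 2c1332e, 4b067f1, 6104d16, 71e5b95, 7d6f00a, b811280} — 8 commits.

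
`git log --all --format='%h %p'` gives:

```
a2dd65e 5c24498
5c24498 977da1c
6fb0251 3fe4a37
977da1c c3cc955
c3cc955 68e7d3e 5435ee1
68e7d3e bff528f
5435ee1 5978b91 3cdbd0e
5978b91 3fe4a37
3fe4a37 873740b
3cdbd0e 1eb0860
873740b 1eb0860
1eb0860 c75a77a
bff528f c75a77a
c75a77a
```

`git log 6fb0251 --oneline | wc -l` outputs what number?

Walking parent pointers from 6fb0251: reachable set = {1eb0860, 3fe4a37, 6fb0251, 873740b, c75a77a}.
That is 5 commits.

5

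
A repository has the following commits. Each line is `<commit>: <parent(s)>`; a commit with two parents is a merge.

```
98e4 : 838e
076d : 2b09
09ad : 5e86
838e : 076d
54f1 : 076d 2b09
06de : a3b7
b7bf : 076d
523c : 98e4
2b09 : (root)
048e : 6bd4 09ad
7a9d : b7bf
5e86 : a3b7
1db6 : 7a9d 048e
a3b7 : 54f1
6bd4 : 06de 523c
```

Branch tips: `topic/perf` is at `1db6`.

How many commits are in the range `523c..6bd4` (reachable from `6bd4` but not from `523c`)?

4

Reachable from 6bd4: {06de, 076d, 2b09, 523c, 54f1, 6bd4, 838e, 98e4, a3b7}.
Reachable from 523c: {076d, 2b09, 523c, 838e, 98e4}.
In 6bd4's history but not 523c's: {06de, 54f1, 6bd4, a3b7} — 4 commits.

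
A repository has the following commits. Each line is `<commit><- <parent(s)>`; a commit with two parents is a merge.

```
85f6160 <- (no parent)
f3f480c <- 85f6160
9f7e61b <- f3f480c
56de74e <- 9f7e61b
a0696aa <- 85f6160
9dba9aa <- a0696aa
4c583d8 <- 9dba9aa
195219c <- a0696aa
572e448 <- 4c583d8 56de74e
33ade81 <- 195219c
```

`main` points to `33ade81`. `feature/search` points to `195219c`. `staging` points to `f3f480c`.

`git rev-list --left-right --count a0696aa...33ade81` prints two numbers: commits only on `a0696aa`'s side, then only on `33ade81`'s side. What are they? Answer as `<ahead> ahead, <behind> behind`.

Reachable from a0696aa: {85f6160, a0696aa}.
Reachable from 33ade81: {195219c, 33ade81, 85f6160, a0696aa}.
Only in a0696aa's history (ahead): {} — 0.
Only in 33ade81's history (behind): {195219c, 33ade81} — 2.

0 ahead, 2 behind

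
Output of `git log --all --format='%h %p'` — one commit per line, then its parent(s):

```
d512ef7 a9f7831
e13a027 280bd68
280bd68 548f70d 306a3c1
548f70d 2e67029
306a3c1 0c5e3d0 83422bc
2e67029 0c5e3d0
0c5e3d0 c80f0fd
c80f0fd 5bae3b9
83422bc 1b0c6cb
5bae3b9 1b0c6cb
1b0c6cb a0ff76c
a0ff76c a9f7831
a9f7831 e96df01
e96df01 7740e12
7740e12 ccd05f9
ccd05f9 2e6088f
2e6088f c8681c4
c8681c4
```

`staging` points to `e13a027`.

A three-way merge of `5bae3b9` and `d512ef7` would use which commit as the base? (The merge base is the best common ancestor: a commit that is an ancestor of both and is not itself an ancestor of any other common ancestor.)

Ancestors of 5bae3b9: {1b0c6cb, 2e6088f, 5bae3b9, 7740e12, a0ff76c, a9f7831, c8681c4, ccd05f9, e96df01}.
Ancestors of d512ef7: {2e6088f, 7740e12, a9f7831, c8681c4, ccd05f9, d512ef7, e96df01}.
Common ancestors: {2e6088f, 7740e12, a9f7831, c8681c4, ccd05f9, e96df01}.
Among these, a9f7831 is not an ancestor of any other common ancestor — it is the merge base.

a9f7831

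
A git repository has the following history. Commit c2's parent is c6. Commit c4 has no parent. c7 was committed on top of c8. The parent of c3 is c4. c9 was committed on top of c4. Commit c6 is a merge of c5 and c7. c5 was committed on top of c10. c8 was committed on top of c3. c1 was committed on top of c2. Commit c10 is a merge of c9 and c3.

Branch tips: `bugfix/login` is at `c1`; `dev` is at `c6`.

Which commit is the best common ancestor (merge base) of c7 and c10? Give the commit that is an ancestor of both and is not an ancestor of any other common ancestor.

Ancestors of c7: {c3, c4, c7, c8}.
Ancestors of c10: {c10, c3, c4, c9}.
Common ancestors: {c3, c4}.
Among these, c3 is not an ancestor of any other common ancestor — it is the merge base.

c3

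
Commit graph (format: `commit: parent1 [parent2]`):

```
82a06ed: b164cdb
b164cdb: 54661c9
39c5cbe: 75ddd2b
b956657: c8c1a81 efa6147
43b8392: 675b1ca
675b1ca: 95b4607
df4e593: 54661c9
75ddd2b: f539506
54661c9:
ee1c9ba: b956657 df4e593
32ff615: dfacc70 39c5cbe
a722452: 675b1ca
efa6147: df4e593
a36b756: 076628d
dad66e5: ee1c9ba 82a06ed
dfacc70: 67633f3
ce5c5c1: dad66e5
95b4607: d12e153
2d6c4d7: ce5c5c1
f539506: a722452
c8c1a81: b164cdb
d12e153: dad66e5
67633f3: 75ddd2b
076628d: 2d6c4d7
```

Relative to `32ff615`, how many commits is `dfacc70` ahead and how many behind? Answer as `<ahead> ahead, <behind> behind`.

Reachable from dfacc70: {54661c9, 675b1ca, 67633f3, 75ddd2b, 82a06ed, 95b4607, a722452, b164cdb, b956657, c8c1a81, d12e153, dad66e5, df4e593, dfacc70, ee1c9ba, efa6147, f539506}.
Reachable from 32ff615: {32ff615, 39c5cbe, 54661c9, 675b1ca, 67633f3, 75ddd2b, 82a06ed, 95b4607, a722452, b164cdb, b956657, c8c1a81, d12e153, dad66e5, df4e593, dfacc70, ee1c9ba, efa6147, f539506}.
Only in dfacc70's history (ahead): {} — 0.
Only in 32ff615's history (behind): {32ff615, 39c5cbe} — 2.

0 ahead, 2 behind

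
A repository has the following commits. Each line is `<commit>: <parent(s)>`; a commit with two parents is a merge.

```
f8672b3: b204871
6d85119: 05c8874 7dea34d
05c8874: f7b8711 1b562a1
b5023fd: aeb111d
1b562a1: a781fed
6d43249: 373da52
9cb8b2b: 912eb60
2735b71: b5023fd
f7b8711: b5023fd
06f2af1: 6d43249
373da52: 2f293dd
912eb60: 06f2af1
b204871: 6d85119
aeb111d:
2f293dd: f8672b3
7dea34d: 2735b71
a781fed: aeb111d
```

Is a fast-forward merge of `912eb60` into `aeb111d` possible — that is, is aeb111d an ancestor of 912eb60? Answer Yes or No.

Yes

A fast-forward from aeb111d to 912eb60 is possible iff aeb111d is an ancestor of 912eb60.
Ancestors of 912eb60: {05c8874, 06f2af1, 1b562a1, 2735b71, 2f293dd, 373da52, 6d43249, 6d85119, 7dea34d, 912eb60, a781fed, aeb111d, b204871, b5023fd, f7b8711, f8672b3}.
aeb111d is among them, so fast-forward is possible.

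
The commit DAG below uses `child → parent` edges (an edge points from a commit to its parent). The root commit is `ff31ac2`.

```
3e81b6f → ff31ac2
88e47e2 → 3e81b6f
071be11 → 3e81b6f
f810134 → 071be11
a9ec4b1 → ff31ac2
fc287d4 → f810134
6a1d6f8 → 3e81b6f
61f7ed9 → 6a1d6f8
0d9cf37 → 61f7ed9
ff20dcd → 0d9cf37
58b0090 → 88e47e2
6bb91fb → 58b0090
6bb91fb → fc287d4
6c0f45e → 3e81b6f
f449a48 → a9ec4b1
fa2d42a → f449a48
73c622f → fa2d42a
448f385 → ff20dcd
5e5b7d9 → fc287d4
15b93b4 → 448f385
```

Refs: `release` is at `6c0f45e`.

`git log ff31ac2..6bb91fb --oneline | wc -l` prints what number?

Reachable from 6bb91fb: {071be11, 3e81b6f, 58b0090, 6bb91fb, 88e47e2, f810134, fc287d4, ff31ac2}.
Reachable from ff31ac2: {ff31ac2}.
In 6bb91fb's history but not ff31ac2's: {071be11, 3e81b6f, 58b0090, 6bb91fb, 88e47e2, f810134, fc287d4} — 7 commits.

7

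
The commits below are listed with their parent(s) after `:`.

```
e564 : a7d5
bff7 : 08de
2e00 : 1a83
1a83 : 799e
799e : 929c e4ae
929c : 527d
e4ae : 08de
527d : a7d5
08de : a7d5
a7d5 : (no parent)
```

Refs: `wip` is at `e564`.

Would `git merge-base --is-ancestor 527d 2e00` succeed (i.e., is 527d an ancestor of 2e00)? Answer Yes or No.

Ancestors of 2e00 (commits reachable by following parents): {08de, 1a83, 2e00, 527d, 799e, 929c, a7d5, e4ae}.
527d is in that set, so it is an ancestor of 2e00.

Yes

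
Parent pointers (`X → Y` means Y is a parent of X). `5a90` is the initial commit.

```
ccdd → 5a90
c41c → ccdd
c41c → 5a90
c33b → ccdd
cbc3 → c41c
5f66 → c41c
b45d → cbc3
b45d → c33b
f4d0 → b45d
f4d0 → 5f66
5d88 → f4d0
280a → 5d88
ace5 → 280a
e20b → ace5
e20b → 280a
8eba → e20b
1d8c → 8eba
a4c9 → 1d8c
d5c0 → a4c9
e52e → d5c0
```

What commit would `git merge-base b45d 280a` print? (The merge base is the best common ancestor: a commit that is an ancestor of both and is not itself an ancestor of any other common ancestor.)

Ancestors of b45d: {5a90, b45d, c33b, c41c, cbc3, ccdd}.
Ancestors of 280a: {280a, 5a90, 5d88, 5f66, b45d, c33b, c41c, cbc3, ccdd, f4d0}.
Common ancestors: {5a90, b45d, c33b, c41c, cbc3, ccdd}.
Among these, b45d is not an ancestor of any other common ancestor — it is the merge base.

b45d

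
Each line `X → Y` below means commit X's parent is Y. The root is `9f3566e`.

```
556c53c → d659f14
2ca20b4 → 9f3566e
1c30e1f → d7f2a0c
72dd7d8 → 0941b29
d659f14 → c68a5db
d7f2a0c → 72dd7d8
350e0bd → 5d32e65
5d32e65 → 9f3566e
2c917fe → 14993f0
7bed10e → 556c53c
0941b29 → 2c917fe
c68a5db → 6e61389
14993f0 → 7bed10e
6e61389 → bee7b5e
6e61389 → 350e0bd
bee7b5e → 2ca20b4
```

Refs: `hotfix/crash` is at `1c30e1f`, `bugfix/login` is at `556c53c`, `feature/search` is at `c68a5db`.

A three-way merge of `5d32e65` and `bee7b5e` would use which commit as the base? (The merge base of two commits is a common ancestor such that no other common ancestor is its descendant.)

Ancestors of 5d32e65: {5d32e65, 9f3566e}.
Ancestors of bee7b5e: {2ca20b4, 9f3566e, bee7b5e}.
Common ancestors: {9f3566e}.
The only common ancestor is 9f3566e, so it is the merge base.

9f3566e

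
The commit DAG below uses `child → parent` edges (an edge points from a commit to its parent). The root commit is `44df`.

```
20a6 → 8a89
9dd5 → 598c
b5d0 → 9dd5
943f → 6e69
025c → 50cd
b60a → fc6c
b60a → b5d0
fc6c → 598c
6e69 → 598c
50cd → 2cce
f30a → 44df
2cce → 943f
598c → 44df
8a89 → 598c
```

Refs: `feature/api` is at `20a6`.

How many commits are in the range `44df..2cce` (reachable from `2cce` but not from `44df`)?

4

Reachable from 2cce: {2cce, 44df, 598c, 6e69, 943f}.
Reachable from 44df: {44df}.
In 2cce's history but not 44df's: {2cce, 598c, 6e69, 943f} — 4 commits.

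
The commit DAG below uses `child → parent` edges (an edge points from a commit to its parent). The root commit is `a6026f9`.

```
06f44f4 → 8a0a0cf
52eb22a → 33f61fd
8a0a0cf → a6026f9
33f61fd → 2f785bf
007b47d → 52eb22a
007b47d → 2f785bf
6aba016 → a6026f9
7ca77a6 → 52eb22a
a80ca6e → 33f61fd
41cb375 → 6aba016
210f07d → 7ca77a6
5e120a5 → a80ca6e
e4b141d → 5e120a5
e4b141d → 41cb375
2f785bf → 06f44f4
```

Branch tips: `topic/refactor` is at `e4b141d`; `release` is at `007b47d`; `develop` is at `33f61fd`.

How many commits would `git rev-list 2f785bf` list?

Walking parent pointers from 2f785bf: reachable set = {06f44f4, 2f785bf, 8a0a0cf, a6026f9}.
That is 4 commits.

4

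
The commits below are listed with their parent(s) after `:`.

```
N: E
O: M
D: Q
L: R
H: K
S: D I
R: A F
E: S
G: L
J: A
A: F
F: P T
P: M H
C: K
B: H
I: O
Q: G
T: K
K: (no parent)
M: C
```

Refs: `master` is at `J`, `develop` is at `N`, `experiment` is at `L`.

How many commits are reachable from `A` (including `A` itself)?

8

Walking parent pointers from A: reachable set = {A, C, F, H, K, M, P, T}.
That is 8 commits.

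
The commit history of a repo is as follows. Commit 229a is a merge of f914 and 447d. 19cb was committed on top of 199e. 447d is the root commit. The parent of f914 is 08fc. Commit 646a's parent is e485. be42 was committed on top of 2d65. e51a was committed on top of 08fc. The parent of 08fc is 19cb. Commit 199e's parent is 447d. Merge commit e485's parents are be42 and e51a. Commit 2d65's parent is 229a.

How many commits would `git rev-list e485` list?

Walking parent pointers from e485: reachable set = {08fc, 199e, 19cb, 229a, 2d65, 447d, be42, e485, e51a, f914}.
That is 10 commits.

10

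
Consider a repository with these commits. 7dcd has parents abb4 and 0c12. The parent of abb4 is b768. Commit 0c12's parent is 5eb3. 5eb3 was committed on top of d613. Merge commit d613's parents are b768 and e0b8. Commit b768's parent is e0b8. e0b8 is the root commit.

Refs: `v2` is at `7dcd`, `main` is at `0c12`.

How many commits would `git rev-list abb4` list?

3

Walking parent pointers from abb4: reachable set = {abb4, b768, e0b8}.
That is 3 commits.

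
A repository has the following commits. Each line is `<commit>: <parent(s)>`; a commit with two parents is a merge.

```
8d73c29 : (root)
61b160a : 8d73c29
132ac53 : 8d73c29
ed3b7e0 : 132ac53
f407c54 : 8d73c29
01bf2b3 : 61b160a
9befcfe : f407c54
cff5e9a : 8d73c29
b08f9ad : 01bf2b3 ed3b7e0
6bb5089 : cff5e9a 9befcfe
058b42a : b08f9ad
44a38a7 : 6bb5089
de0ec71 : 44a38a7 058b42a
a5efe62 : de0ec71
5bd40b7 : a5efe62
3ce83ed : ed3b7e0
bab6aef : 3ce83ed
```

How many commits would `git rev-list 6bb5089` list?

5

Walking parent pointers from 6bb5089: reachable set = {6bb5089, 8d73c29, 9befcfe, cff5e9a, f407c54}.
That is 5 commits.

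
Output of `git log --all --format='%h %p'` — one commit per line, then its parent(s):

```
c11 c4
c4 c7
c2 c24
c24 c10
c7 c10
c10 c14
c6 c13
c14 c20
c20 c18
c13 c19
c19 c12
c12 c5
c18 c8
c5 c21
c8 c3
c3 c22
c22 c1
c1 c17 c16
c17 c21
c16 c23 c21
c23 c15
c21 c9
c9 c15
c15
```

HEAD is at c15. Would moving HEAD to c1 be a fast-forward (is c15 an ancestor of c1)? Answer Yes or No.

Yes

A fast-forward from c15 to c1 is possible iff c15 is an ancestor of c1.
Ancestors of c1: {c1, c15, c16, c17, c21, c23, c9}.
c15 is among them, so fast-forward is possible.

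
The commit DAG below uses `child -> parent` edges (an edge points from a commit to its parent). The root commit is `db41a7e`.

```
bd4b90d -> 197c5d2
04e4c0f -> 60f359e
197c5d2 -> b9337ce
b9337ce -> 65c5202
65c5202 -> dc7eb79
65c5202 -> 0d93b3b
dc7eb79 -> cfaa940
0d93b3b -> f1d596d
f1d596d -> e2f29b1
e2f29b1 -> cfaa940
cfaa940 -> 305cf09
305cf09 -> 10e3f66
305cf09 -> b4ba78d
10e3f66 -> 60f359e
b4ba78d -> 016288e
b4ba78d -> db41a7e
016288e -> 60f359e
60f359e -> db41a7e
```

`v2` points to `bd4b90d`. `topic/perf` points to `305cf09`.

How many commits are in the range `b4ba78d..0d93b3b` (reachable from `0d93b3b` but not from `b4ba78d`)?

Reachable from 0d93b3b: {016288e, 0d93b3b, 10e3f66, 305cf09, 60f359e, b4ba78d, cfaa940, db41a7e, e2f29b1, f1d596d}.
Reachable from b4ba78d: {016288e, 60f359e, b4ba78d, db41a7e}.
In 0d93b3b's history but not b4ba78d's: {0d93b3b, 10e3f66, 305cf09, cfaa940, e2f29b1, f1d596d} — 6 commits.

6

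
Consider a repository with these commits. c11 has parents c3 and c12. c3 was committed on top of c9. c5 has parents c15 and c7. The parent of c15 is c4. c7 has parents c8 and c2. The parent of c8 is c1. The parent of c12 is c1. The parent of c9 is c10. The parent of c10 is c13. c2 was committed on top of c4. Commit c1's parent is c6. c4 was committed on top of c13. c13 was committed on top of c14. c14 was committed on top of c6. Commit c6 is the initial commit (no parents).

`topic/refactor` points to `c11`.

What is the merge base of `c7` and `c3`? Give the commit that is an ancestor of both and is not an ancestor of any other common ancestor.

Ancestors of c7: {c1, c13, c14, c2, c4, c6, c7, c8}.
Ancestors of c3: {c10, c13, c14, c3, c6, c9}.
Common ancestors: {c13, c14, c6}.
Among these, c13 is not an ancestor of any other common ancestor — it is the merge base.

c13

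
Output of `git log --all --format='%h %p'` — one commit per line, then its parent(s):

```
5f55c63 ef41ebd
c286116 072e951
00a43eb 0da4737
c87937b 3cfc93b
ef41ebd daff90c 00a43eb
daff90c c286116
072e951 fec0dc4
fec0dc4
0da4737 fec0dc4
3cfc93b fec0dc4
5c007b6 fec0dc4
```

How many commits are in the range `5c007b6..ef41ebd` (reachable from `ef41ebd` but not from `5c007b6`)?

6

Reachable from ef41ebd: {00a43eb, 072e951, 0da4737, c286116, daff90c, ef41ebd, fec0dc4}.
Reachable from 5c007b6: {5c007b6, fec0dc4}.
In ef41ebd's history but not 5c007b6's: {00a43eb, 072e951, 0da4737, c286116, daff90c, ef41ebd} — 6 commits.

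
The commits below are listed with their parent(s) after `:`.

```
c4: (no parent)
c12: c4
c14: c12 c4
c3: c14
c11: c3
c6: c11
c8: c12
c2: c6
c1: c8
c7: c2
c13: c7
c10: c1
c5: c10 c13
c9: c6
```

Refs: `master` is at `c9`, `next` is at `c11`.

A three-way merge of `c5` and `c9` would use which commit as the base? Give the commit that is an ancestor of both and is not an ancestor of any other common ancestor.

Ancestors of c5: {c1, c10, c11, c12, c13, c14, c2, c3, c4, c5, c6, c7, c8}.
Ancestors of c9: {c11, c12, c14, c3, c4, c6, c9}.
Common ancestors: {c11, c12, c14, c3, c4, c6}.
Among these, c6 is not an ancestor of any other common ancestor — it is the merge base.

c6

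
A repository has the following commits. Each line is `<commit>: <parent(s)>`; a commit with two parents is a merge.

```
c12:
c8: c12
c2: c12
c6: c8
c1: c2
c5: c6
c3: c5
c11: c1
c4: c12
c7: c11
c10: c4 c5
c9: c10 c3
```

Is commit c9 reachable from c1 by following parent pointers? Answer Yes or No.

Ancestors of c1: {c1, c12, c2}.
c9 is not in that set, so it is not an ancestor of c1.

No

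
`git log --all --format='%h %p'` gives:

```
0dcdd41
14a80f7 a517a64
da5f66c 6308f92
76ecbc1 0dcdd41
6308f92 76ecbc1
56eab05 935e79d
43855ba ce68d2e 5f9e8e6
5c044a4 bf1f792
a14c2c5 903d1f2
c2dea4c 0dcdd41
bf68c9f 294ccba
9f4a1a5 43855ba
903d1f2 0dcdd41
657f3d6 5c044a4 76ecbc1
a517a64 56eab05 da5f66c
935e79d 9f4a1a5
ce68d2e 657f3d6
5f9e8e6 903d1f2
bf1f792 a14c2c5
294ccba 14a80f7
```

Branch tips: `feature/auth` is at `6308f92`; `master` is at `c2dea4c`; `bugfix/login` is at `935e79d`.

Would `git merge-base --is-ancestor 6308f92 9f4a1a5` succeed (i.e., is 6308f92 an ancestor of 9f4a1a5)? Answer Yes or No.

Ancestors of 9f4a1a5: {0dcdd41, 43855ba, 5c044a4, 5f9e8e6, 657f3d6, 76ecbc1, 903d1f2, 9f4a1a5, a14c2c5, bf1f792, ce68d2e}.
6308f92 is not in that set, so it is not an ancestor of 9f4a1a5.

No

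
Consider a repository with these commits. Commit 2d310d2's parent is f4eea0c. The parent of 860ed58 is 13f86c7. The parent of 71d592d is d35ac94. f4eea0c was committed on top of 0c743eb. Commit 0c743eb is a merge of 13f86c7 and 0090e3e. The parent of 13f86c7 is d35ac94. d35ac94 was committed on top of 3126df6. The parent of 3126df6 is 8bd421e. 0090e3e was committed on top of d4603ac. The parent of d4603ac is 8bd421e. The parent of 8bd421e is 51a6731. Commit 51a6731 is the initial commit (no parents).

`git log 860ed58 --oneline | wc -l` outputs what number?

Walking parent pointers from 860ed58: reachable set = {13f86c7, 3126df6, 51a6731, 860ed58, 8bd421e, d35ac94}.
That is 6 commits.

6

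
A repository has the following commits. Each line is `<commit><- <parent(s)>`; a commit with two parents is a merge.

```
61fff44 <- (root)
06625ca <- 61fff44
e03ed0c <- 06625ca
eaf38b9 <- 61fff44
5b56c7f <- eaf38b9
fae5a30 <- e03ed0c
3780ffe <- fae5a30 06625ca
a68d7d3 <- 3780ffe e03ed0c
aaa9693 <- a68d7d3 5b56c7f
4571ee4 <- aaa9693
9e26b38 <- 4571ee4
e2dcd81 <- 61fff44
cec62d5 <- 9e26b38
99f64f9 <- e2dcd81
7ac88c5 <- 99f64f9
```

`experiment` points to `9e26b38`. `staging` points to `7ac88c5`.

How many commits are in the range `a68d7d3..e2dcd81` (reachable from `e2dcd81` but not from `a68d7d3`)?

Reachable from e2dcd81: {61fff44, e2dcd81}.
Reachable from a68d7d3: {06625ca, 3780ffe, 61fff44, a68d7d3, e03ed0c, fae5a30}.
In e2dcd81's history but not a68d7d3's: {e2dcd81} — 1 commit.

1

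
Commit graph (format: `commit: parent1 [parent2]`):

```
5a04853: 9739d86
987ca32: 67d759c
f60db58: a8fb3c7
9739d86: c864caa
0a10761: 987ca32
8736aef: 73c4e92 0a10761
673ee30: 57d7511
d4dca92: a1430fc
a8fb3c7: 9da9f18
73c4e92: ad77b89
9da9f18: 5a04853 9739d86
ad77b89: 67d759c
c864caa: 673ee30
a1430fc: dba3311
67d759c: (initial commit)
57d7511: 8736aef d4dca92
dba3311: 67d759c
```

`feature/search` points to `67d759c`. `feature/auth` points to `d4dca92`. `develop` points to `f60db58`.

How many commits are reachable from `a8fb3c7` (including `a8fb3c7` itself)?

16

Walking parent pointers from a8fb3c7: reachable set = {0a10761, 57d7511, 5a04853, 673ee30, 67d759c, 73c4e92, 8736aef, 9739d86, 987ca32, 9da9f18, a1430fc, a8fb3c7, ad77b89, c864caa, d4dca92, dba3311}.
That is 16 commits.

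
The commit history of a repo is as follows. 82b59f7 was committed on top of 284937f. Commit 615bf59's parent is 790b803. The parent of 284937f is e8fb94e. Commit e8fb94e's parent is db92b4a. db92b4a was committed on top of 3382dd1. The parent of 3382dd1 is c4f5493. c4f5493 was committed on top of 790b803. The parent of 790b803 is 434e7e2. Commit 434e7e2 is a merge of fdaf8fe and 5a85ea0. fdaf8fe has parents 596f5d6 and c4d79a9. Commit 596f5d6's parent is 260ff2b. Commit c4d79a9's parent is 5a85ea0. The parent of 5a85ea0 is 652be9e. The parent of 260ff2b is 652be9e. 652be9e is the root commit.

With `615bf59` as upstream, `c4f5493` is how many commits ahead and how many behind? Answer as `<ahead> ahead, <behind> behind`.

Reachable from c4f5493: {260ff2b, 434e7e2, 596f5d6, 5a85ea0, 652be9e, 790b803, c4d79a9, c4f5493, fdaf8fe}.
Reachable from 615bf59: {260ff2b, 434e7e2, 596f5d6, 5a85ea0, 615bf59, 652be9e, 790b803, c4d79a9, fdaf8fe}.
Only in c4f5493's history (ahead): {c4f5493} — 1.
Only in 615bf59's history (behind): {615bf59} — 1.

1 ahead, 1 behind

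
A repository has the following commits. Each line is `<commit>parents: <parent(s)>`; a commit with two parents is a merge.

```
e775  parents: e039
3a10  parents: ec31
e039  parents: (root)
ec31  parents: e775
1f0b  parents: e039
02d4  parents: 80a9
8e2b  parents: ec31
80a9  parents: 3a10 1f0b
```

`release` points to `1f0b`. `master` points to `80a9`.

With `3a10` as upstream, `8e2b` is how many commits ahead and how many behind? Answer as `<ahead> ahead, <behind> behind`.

Reachable from 8e2b: {8e2b, e039, e775, ec31}.
Reachable from 3a10: {3a10, e039, e775, ec31}.
Only in 8e2b's history (ahead): {8e2b} — 1.
Only in 3a10's history (behind): {3a10} — 1.

1 ahead, 1 behind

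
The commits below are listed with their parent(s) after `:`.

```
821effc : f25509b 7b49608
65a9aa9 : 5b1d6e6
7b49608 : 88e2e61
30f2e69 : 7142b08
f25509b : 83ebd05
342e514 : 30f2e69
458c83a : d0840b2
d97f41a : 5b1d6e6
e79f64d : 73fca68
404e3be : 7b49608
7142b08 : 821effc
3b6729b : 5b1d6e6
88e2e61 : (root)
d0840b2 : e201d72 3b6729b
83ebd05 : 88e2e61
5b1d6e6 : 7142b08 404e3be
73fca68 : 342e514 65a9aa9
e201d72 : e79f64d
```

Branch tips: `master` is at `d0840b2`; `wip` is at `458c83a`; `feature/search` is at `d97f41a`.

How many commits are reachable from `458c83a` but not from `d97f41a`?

9

Reachable from 458c83a: {30f2e69, 342e514, 3b6729b, 404e3be, 458c83a, 5b1d6e6, 65a9aa9, 7142b08, 73fca68, 7b49608, 821effc, 83ebd05, 88e2e61, d0840b2, e201d72, e79f64d, f25509b}.
Reachable from d97f41a: {404e3be, 5b1d6e6, 7142b08, 7b49608, 821effc, 83ebd05, 88e2e61, d97f41a, f25509b}.
In 458c83a's history but not d97f41a's: {30f2e69, 342e514, 3b6729b, 458c83a, 65a9aa9, 73fca68, d0840b2, e201d72, e79f64d} — 9 commits.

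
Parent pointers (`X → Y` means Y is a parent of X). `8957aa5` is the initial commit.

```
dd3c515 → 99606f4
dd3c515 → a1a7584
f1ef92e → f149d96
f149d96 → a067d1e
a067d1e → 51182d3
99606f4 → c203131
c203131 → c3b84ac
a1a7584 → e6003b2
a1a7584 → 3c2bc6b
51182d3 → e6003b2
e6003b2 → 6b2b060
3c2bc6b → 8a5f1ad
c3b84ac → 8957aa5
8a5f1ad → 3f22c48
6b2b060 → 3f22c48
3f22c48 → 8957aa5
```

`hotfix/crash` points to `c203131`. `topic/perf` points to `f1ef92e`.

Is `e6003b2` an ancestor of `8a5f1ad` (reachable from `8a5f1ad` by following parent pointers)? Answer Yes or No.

Ancestors of 8a5f1ad: {3f22c48, 8957aa5, 8a5f1ad}.
e6003b2 is not in that set, so it is not an ancestor of 8a5f1ad.

No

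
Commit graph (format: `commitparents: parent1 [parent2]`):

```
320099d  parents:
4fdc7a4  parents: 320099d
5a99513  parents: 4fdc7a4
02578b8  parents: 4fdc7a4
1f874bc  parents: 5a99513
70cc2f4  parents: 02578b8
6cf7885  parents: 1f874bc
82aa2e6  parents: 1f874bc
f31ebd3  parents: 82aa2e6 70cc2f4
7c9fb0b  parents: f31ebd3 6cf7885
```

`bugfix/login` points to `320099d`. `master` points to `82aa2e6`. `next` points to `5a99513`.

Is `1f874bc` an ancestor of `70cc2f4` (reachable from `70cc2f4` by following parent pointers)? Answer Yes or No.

No

Ancestors of 70cc2f4: {02578b8, 320099d, 4fdc7a4, 70cc2f4}.
1f874bc is not in that set, so it is not an ancestor of 70cc2f4.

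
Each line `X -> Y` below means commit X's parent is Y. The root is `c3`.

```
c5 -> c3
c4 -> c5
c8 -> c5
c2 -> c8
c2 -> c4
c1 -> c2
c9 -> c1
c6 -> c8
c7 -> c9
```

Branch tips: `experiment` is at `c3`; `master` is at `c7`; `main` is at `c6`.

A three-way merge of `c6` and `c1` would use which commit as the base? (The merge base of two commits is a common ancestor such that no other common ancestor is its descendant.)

Ancestors of c6: {c3, c5, c6, c8}.
Ancestors of c1: {c1, c2, c3, c4, c5, c8}.
Common ancestors: {c3, c5, c8}.
Among these, c8 is not an ancestor of any other common ancestor — it is the merge base.

c8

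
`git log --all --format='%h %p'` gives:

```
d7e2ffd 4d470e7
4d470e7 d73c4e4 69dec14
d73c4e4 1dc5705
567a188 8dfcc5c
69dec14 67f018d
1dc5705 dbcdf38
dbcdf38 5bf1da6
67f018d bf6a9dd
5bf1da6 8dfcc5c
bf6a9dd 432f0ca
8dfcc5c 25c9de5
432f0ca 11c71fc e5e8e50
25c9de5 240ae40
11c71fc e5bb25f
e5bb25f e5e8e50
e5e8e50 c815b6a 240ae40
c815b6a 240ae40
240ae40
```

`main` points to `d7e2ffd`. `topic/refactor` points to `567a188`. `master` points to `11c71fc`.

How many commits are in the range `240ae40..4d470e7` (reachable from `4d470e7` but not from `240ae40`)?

Reachable from 4d470e7: {11c71fc, 1dc5705, 240ae40, 25c9de5, 432f0ca, 4d470e7, 5bf1da6, 67f018d, 69dec14, 8dfcc5c, bf6a9dd, c815b6a, d73c4e4, dbcdf38, e5bb25f, e5e8e50}.
Reachable from 240ae40: {240ae40}.
In 4d470e7's history but not 240ae40's: {11c71fc, 1dc5705, 25c9de5, 432f0ca, 4d470e7, 5bf1da6, 67f018d, 69dec14, 8dfcc5c, bf6a9dd, c815b6a, d73c4e4, dbcdf38, e5bb25f, e5e8e50} — 15 commits.

15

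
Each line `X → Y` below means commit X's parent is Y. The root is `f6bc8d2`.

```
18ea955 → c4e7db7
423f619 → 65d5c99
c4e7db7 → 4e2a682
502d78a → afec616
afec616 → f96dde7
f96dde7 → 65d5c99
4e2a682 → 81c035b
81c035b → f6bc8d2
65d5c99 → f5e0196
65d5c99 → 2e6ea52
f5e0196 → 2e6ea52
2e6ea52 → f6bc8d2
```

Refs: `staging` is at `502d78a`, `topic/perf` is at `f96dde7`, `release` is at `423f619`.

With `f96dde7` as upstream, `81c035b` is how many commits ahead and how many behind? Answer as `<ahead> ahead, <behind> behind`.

Reachable from 81c035b: {81c035b, f6bc8d2}.
Reachable from f96dde7: {2e6ea52, 65d5c99, f5e0196, f6bc8d2, f96dde7}.
Only in 81c035b's history (ahead): {81c035b} — 1.
Only in f96dde7's history (behind): {2e6ea52, 65d5c99, f5e0196, f96dde7} — 4.

1 ahead, 4 behind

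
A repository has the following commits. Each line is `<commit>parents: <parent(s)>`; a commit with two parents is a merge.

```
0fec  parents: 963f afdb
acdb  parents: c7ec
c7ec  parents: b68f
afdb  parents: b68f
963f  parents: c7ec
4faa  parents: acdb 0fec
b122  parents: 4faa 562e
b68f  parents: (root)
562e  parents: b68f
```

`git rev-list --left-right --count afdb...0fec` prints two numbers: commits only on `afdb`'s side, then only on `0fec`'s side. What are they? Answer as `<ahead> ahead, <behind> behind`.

Reachable from afdb: {afdb, b68f}.
Reachable from 0fec: {0fec, 963f, afdb, b68f, c7ec}.
Only in afdb's history (ahead): {} — 0.
Only in 0fec's history (behind): {0fec, 963f, c7ec} — 3.

0 ahead, 3 behind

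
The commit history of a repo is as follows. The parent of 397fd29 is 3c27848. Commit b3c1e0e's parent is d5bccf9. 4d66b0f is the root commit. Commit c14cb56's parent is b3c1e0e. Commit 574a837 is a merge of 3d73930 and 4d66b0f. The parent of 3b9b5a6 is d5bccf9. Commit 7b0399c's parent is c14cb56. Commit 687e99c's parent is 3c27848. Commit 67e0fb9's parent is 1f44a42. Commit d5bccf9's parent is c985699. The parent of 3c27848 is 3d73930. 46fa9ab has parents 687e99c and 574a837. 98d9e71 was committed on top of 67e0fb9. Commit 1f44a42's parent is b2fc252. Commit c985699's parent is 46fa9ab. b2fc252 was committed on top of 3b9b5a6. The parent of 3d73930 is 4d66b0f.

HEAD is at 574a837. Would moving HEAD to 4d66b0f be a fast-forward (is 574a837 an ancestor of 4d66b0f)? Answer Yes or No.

No

A fast-forward from 574a837 to 4d66b0f is possible iff 574a837 is an ancestor of 4d66b0f.
Ancestors of 4d66b0f: {4d66b0f}.
574a837 is not among them, so fast-forward is not possible.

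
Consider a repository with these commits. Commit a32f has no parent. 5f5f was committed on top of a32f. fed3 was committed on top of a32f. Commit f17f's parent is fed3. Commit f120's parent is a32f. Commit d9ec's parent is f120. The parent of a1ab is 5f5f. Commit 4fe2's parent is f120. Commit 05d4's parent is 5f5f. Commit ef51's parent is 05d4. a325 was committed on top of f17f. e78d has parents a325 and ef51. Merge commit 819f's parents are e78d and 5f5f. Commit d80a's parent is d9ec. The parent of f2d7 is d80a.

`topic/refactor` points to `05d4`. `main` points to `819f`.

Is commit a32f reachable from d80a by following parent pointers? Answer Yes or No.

Yes

Ancestors of d80a (commits reachable by following parents): {a32f, d80a, d9ec, f120}.
a32f is in that set, so it is an ancestor of d80a.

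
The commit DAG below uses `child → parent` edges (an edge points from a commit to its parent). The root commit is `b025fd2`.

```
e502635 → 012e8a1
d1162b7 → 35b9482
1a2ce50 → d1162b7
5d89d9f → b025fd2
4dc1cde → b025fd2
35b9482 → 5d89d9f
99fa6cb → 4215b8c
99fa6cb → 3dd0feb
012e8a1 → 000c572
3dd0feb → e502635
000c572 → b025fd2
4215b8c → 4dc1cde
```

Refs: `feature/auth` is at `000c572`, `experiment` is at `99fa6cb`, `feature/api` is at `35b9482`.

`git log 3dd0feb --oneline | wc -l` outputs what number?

Walking parent pointers from 3dd0feb: reachable set = {000c572, 012e8a1, 3dd0feb, b025fd2, e502635}.
That is 5 commits.

5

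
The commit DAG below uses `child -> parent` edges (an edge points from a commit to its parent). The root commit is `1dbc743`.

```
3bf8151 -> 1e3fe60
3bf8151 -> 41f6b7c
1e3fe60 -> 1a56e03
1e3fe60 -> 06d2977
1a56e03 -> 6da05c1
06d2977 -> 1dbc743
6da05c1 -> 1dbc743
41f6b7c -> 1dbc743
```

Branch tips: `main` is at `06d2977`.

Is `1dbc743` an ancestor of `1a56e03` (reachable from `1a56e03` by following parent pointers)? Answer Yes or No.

Yes

Ancestors of 1a56e03 (commits reachable by following parents): {1a56e03, 1dbc743, 6da05c1}.
1dbc743 is in that set, so it is an ancestor of 1a56e03.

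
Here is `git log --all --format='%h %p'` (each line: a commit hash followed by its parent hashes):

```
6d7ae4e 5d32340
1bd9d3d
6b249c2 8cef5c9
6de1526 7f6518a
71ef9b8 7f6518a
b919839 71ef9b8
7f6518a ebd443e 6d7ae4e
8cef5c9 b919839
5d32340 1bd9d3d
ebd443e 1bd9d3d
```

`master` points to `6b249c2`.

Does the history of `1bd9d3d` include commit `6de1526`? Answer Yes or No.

Ancestors of 1bd9d3d: {1bd9d3d}.
6de1526 is not in that set, so it is not an ancestor of 1bd9d3d.

No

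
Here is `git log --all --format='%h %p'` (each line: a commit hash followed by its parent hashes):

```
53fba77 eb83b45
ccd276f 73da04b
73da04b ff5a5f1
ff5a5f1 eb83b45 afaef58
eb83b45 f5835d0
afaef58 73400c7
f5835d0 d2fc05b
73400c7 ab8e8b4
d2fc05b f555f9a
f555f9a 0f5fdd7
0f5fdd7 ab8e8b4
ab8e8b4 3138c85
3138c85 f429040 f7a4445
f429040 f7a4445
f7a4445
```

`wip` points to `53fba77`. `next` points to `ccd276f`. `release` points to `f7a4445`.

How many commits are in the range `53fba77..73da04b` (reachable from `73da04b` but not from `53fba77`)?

Reachable from 73da04b: {0f5fdd7, 3138c85, 73400c7, 73da04b, ab8e8b4, afaef58, d2fc05b, eb83b45, f429040, f555f9a, f5835d0, f7a4445, ff5a5f1}.
Reachable from 53fba77: {0f5fdd7, 3138c85, 53fba77, ab8e8b4, d2fc05b, eb83b45, f429040, f555f9a, f5835d0, f7a4445}.
In 73da04b's history but not 53fba77's: {73400c7, 73da04b, afaef58, ff5a5f1} — 4 commits.

4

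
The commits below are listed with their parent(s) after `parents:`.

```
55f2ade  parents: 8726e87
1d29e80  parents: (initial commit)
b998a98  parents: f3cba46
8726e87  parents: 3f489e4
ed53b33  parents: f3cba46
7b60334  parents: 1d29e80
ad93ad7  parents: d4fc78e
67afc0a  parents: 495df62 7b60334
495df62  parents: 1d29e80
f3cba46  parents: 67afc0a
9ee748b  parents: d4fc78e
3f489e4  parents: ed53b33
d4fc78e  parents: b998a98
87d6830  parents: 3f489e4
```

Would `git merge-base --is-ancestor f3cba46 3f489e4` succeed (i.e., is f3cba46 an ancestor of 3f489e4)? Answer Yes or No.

Yes

Ancestors of 3f489e4 (commits reachable by following parents): {1d29e80, 3f489e4, 495df62, 67afc0a, 7b60334, ed53b33, f3cba46}.
f3cba46 is in that set, so it is an ancestor of 3f489e4.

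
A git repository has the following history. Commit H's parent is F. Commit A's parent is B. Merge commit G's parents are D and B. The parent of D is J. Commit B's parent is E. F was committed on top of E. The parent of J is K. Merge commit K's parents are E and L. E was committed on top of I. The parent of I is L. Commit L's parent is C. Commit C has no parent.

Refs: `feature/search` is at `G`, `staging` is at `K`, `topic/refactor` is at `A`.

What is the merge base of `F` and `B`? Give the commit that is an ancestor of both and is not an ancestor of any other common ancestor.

Ancestors of F: {C, E, F, I, L}.
Ancestors of B: {B, C, E, I, L}.
Common ancestors: {C, E, I, L}.
Among these, E is not an ancestor of any other common ancestor — it is the merge base.

E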